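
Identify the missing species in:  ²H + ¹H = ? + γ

He-3

Conserve mass number: 2 + 1 = A + 0, so A = 3.
Conserve atomic number: 1 + 1 = Z + 0, so Z = 2.
Z = 2 is helium, so the species is ³He.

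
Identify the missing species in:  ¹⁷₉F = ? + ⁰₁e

O-17

Conserve mass number: 17 = A + 0, so A = 17.
Conserve atomic number: 9 = Z + 1, so Z = 8.
Z = 8 is oxygen, so the species is ¹⁷₈O.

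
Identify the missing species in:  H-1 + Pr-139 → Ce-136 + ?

Conserve mass number: 1 + 139 = 136 + A, so A = 4.
Conserve atomic number: 1 + 59 = 58 + Z, so Z = 2.
A = 4 and Z = 2 is He-4 — an alpha particle.

alpha particle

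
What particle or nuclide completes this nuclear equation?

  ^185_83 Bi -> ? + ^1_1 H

Pb-184

Conserve mass number: 185 = A + 1, so A = 184.
Conserve atomic number: 83 = Z + 1, so Z = 82.
Z = 82 is lead, so the species is ^184_82 Pb.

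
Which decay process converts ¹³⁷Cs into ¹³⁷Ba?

beta-minus decay

ΔA = 137 − 137 = 0; ΔZ = 56 − 55 = +1.
A is unchanged and Z rises by 1 — a neutron has become a proton (β⁻ decay).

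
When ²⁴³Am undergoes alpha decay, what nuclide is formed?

Alpha decay: mass number changes by -4, atomic number by -2.
A: 243 − 4 = 239; Z: 95 − 2 = 93.
Z = 93 is neptunium, so the daughter is ²³⁹Np.

Np-239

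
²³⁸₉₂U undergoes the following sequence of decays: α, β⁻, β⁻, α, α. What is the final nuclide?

Start: (A, Z) = (238, 92).
After α: (234, 90).
After β⁻: (234, 91).
After β⁻: (234, 92).
After α: (230, 90).
After α: (226, 88).
Z = 88 is radium.

Ra-226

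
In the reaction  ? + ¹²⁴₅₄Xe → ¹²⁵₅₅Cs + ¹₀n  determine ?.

Conserve mass number: A + 124 = 125 + 1, so A = 2.
Conserve atomic number: Z + 54 = 55 + 0, so Z = 1.
A = 2 and Z = 1 is ²₁H — a deuteron.

deuteron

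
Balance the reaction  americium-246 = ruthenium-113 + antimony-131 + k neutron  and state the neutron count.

2

Conserve mass number: 246 = 113 + 131 + k, so k = 246 − 244 = 2.
Check atomic number: 95 = 44 + 51 + 0 = 95. ✓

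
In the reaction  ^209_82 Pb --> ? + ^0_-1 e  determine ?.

Conserve mass number: 209 = A + 0, so A = 209.
Conserve atomic number: 82 = Z − 1, so Z = 83.
Z = 83 is bismuth, so the species is ^209_83 Bi.

Bi-209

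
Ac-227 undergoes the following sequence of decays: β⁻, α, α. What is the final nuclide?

Rn-219

Start: (A, Z) = (227, 89).
After β⁻: (227, 90).
After α: (223, 88).
After α: (219, 86).
Z = 86 is radon.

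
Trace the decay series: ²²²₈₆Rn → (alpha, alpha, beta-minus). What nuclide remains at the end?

Bi-214

Start: (A, Z) = (222, 86).
After α: (218, 84).
After α: (214, 82).
After β⁻: (214, 83).
Z = 83 is bismuth.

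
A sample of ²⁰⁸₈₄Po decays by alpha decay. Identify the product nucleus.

Alpha decay: mass number changes by -4, atomic number by -2.
A: 208 − 4 = 204; Z: 84 − 2 = 82.
Z = 82 is lead, so the daughter is ²⁰⁴₈₂Pb.

Pb-204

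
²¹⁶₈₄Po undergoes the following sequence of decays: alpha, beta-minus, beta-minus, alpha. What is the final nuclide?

Start: (A, Z) = (216, 84).
After α: (212, 82).
After β⁻: (212, 83).
After β⁻: (212, 84).
After α: (208, 82).
Z = 82 is lead.

Pb-208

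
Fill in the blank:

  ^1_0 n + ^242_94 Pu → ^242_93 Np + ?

Conserve mass number: 1 + 242 = 242 + A, so A = 1.
Conserve atomic number: 0 + 94 = 93 + Z, so Z = 1.
A = 1 and Z = 1 is ^1_1 H — a proton.

proton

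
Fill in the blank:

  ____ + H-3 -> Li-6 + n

Conserve mass number: A + 3 = 6 + 1, so A = 4.
Conserve atomic number: Z + 1 = 3 + 0, so Z = 2.
A = 4 and Z = 2 is He-4 — an alpha particle.

alpha particle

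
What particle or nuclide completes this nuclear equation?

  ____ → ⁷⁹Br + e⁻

Conserve mass number: A = 79 + 0, so A = 79.
Conserve atomic number: Z = 35 − 1, so Z = 34.
Z = 34 is selenium, so the species is ⁷⁹Se.

Se-79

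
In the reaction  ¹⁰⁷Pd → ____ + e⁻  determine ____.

Ag-107

Conserve mass number: 107 = A + 0, so A = 107.
Conserve atomic number: 46 = Z − 1, so Z = 47.
Z = 47 is silver, so the species is ¹⁰⁷Ag.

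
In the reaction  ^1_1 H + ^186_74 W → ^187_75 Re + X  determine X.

gamma ray

Conserve mass number: 1 + 186 = 187 + A, so A = 0.
Conserve atomic number: 1 + 74 = 75 + Z, so Z = 0.
A = 0 and Z = 0 is ^0_0 γ — a gamma ray.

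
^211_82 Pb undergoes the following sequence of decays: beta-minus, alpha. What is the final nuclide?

Start: (A, Z) = (211, 82).
After β⁻: (211, 83).
After α: (207, 81).
Z = 81 is thallium.

Tl-207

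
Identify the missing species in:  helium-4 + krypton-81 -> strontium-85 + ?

gamma ray

Conserve mass number: 4 + 81 = 85 + A, so A = 0.
Conserve atomic number: 2 + 36 = 38 + Z, so Z = 0.
A = 0 and Z = 0 is γ — a gamma ray.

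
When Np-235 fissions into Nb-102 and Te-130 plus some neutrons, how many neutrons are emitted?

Conserve mass number: 235 = 102 + 130 + k, so k = 235 − 232 = 3.
Check atomic number: 93 = 41 + 52 + 0 = 93. ✓

3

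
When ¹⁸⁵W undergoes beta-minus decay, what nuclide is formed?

Re-185

Beta-minus decay: mass number changes by +0, atomic number by +1.
A: 185 = 185; Z: 74 + 1 = 75.
Z = 75 is rhenium, so the daughter is ¹⁸⁵Re.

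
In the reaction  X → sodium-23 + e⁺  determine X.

Conserve mass number: A = 23 + 0, so A = 23.
Conserve atomic number: Z = 11 + 1, so Z = 12.
Z = 12 is magnesium, so the species is magnesium-23.

Mg-23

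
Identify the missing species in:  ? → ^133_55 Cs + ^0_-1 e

Conserve mass number: A = 133 + 0, so A = 133.
Conserve atomic number: Z = 55 − 1, so Z = 54.
Z = 54 is xenon, so the species is ^133_54 Xe.

Xe-133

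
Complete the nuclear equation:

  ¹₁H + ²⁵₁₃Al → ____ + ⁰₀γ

Si-26

Conserve mass number: 1 + 25 = A + 0, so A = 26.
Conserve atomic number: 1 + 13 = Z + 0, so Z = 14.
Z = 14 is silicon, so the species is ²⁶₁₄Si.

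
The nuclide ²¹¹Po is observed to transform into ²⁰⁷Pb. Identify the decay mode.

ΔA = 207 − 211 = -4; ΔZ = 82 − 84 = -2.
A drops by 4 and Z drops by 2 — the signature of alpha emission.

alpha decay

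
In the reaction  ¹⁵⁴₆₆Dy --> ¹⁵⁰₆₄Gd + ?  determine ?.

alpha particle

Conserve mass number: 154 = 150 + A, so A = 4.
Conserve atomic number: 66 = 64 + Z, so Z = 2.
A = 4 and Z = 2 is ⁴₂He — an alpha particle.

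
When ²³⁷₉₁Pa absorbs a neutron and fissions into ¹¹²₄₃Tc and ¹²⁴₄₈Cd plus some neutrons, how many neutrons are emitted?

2

Conserve mass number: 238 = 112 + 124 + k, so k = 238 − 236 = 2.
Check atomic number: 91 = 43 + 48 + 0 = 91. ✓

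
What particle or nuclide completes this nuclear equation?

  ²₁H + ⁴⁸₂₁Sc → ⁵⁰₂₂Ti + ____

gamma ray

Conserve mass number: 2 + 48 = 50 + A, so A = 0.
Conserve atomic number: 1 + 21 = 22 + Z, so Z = 0.
A = 0 and Z = 0 is ⁰₀γ — a gamma ray.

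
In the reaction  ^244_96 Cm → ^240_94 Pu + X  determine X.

alpha particle

Conserve mass number: 244 = 240 + A, so A = 4.
Conserve atomic number: 96 = 94 + Z, so Z = 2.
A = 4 and Z = 2 is ^4_2 He — an alpha particle.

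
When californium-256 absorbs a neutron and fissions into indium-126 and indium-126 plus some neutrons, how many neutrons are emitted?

Conserve mass number: 257 = 126 + 126 + k, so k = 257 − 252 = 5.
Check atomic number: 98 = 49 + 49 + 0 = 98. ✓

5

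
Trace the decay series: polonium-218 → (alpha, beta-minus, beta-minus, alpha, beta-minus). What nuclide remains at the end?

Bi-210

Start: (A, Z) = (218, 84).
After α: (214, 82).
After β⁻: (214, 83).
After β⁻: (214, 84).
After α: (210, 82).
After β⁻: (210, 83).
Z = 83 is bismuth.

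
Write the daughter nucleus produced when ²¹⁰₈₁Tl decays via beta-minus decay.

Beta-minus decay: mass number changes by +0, atomic number by +1.
A: 210 = 210; Z: 81 + 1 = 82.
Z = 82 is lead, so the daughter is ²¹⁰₈₂Pb.

Pb-210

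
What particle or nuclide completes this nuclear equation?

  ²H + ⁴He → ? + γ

Conserve mass number: 2 + 4 = A + 0, so A = 6.
Conserve atomic number: 1 + 2 = Z + 0, so Z = 3.
Z = 3 is lithium, so the species is ⁶Li.

Li-6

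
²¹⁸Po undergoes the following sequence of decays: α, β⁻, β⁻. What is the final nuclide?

Start: (A, Z) = (218, 84).
After α: (214, 82).
After β⁻: (214, 83).
After β⁻: (214, 84).
Z = 84 is polonium.

Po-214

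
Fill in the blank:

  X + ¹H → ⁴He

triton

Conserve mass number: A + 1 = 4, so A = 3.
Conserve atomic number: Z + 1 = 2, so Z = 1.
A = 3 and Z = 1 is ³H — a triton.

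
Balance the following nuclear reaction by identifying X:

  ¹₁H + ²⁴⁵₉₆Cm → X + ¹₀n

Bk-245

Conserve mass number: 1 + 245 = A + 1, so A = 245.
Conserve atomic number: 1 + 96 = Z + 0, so Z = 97.
Z = 97 is berkelium, so the species is ²⁴⁵₉₇Bk.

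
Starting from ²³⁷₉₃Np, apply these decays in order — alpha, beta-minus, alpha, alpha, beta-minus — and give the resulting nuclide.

Start: (A, Z) = (237, 93).
After α: (233, 91).
After β⁻: (233, 92).
After α: (229, 90).
After α: (225, 88).
After β⁻: (225, 89).
Z = 89 is actinium.

Ac-225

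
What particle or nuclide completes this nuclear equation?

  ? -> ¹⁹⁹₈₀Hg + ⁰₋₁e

Conserve mass number: A = 199 + 0, so A = 199.
Conserve atomic number: Z = 80 − 1, so Z = 79.
Z = 79 is gold, so the species is ¹⁹⁹₇₉Au.

Au-199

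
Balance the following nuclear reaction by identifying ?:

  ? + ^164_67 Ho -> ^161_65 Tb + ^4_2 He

neutron

Conserve mass number: A + 164 = 161 + 4, so A = 1.
Conserve atomic number: Z + 67 = 65 + 2, so Z = 0.
A = 1 and Z = 0 is ^1_0 n — a neutron.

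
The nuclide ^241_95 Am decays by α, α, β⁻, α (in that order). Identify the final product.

Start: (A, Z) = (241, 95).
After α: (237, 93).
After α: (233, 91).
After β⁻: (233, 92).
After α: (229, 90).
Z = 90 is thorium.

Th-229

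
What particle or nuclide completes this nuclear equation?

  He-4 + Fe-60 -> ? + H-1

Conserve mass number: 4 + 60 = A + 1, so A = 63.
Conserve atomic number: 2 + 26 = Z + 1, so Z = 27.
Z = 27 is cobalt, so the species is Co-63.

Co-63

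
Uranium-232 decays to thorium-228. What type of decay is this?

ΔA = 228 − 232 = -4; ΔZ = 90 − 92 = -2.
A drops by 4 and Z drops by 2 — the signature of alpha emission.

alpha decay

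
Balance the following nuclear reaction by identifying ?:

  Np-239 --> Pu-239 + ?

beta-minus particle

Conserve mass number: 239 = 239 + A, so A = 0.
Conserve atomic number: 93 = 94 + Z, so Z = -1.
A = 0 and Z = -1 is e⁻ — a beta-minus particle.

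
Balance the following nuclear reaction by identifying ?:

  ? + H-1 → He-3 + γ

deuteron

Conserve mass number: A + 1 = 3 + 0, so A = 2.
Conserve atomic number: Z + 1 = 2 + 0, so Z = 1.
A = 2 and Z = 1 is H-2 — a deuteron.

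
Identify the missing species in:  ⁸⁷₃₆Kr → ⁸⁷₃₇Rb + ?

beta-minus particle

Conserve mass number: 87 = 87 + A, so A = 0.
Conserve atomic number: 36 = 37 + Z, so Z = -1.
A = 0 and Z = -1 is ⁰₋₁e — a beta-minus particle.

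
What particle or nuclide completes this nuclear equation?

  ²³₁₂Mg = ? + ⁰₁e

Conserve mass number: 23 = A + 0, so A = 23.
Conserve atomic number: 12 = Z + 1, so Z = 11.
Z = 11 is sodium, so the species is ²³₁₁Na.

Na-23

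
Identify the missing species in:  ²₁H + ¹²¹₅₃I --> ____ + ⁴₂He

Te-119

Conserve mass number: 2 + 121 = A + 4, so A = 119.
Conserve atomic number: 1 + 53 = Z + 2, so Z = 52.
Z = 52 is tellurium, so the species is ¹¹⁹₅₂Te.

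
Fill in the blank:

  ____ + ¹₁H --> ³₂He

Conserve mass number: A + 1 = 3, so A = 2.
Conserve atomic number: Z + 1 = 2, so Z = 1.
A = 2 and Z = 1 is ²₁H — a deuteron.

deuteron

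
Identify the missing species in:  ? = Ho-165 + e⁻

Dy-165

Conserve mass number: A = 165 + 0, so A = 165.
Conserve atomic number: Z = 67 − 1, so Z = 66.
Z = 66 is dysprosium, so the species is Dy-165.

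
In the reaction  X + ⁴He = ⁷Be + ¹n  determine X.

Conserve mass number: A + 4 = 7 + 1, so A = 4.
Conserve atomic number: Z + 2 = 4 + 0, so Z = 2.
A = 4 and Z = 2 is ⁴He — an alpha particle.

alpha particle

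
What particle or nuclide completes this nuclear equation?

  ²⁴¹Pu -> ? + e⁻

Am-241

Conserve mass number: 241 = A + 0, so A = 241.
Conserve atomic number: 94 = Z − 1, so Z = 95.
Z = 95 is americium, so the species is ²⁴¹Am.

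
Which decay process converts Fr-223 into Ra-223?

ΔA = 223 − 223 = 0; ΔZ = 88 − 87 = +1.
A is unchanged and Z rises by 1 — a neutron has become a proton (β⁻ decay).

beta-minus decay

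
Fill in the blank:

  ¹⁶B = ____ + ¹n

B-15

Conserve mass number: 16 = A + 1, so A = 15.
Conserve atomic number: 5 = Z + 0, so Z = 5.
Z = 5 is boron, so the species is ¹⁵B.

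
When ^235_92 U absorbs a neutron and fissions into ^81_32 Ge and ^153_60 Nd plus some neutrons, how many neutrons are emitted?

Conserve mass number: 236 = 81 + 153 + k, so k = 236 − 234 = 2.
Check atomic number: 92 = 32 + 60 + 0 = 92. ✓

2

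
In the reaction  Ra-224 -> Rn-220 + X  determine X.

alpha particle

Conserve mass number: 224 = 220 + A, so A = 4.
Conserve atomic number: 88 = 86 + Z, so Z = 2.
A = 4 and Z = 2 is He-4 — an alpha particle.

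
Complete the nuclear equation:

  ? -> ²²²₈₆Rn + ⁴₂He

Ra-226

Conserve mass number: A = 222 + 4, so A = 226.
Conserve atomic number: Z = 86 + 2, so Z = 88.
Z = 88 is radium, so the species is ²²⁶₈₈Ra.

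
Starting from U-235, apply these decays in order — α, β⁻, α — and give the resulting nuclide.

Ac-227

Start: (A, Z) = (235, 92).
After α: (231, 90).
After β⁻: (231, 91).
After α: (227, 89).
Z = 89 is actinium.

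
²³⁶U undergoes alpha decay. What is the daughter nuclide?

Alpha decay: mass number changes by -4, atomic number by -2.
A: 236 − 4 = 232; Z: 92 − 2 = 90.
Z = 90 is thorium, so the daughter is ²³²Th.

Th-232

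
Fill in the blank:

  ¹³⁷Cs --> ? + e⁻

Conserve mass number: 137 = A + 0, so A = 137.
Conserve atomic number: 55 = Z − 1, so Z = 56.
Z = 56 is barium, so the species is ¹³⁷Ba.

Ba-137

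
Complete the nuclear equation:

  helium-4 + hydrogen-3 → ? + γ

Li-7

Conserve mass number: 4 + 3 = A + 0, so A = 7.
Conserve atomic number: 2 + 1 = Z + 0, so Z = 3.
Z = 3 is lithium, so the species is lithium-7.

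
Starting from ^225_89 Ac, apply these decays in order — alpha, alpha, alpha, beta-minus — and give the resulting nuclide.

Start: (A, Z) = (225, 89).
After α: (221, 87).
After α: (217, 85).
After α: (213, 83).
After β⁻: (213, 84).
Z = 84 is polonium.

Po-213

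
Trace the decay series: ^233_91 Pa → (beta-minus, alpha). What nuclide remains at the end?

Th-229

Start: (A, Z) = (233, 91).
After β⁻: (233, 92).
After α: (229, 90).
Z = 90 is thorium.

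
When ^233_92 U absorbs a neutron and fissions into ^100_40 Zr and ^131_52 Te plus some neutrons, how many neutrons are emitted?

3

Conserve mass number: 234 = 100 + 131 + k, so k = 234 − 231 = 3.
Check atomic number: 92 = 40 + 52 + 0 = 92. ✓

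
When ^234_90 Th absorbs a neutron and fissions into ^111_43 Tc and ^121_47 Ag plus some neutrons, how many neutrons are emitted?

3

Conserve mass number: 235 = 111 + 121 + k, so k = 235 − 232 = 3.
Check atomic number: 90 = 43 + 47 + 0 = 90. ✓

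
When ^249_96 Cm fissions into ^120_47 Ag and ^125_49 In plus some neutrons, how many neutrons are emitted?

Conserve mass number: 249 = 120 + 125 + k, so k = 249 − 245 = 4.
Check atomic number: 96 = 47 + 49 + 0 = 96. ✓

4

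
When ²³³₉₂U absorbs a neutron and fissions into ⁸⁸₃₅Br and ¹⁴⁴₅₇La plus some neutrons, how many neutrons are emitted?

2

Conserve mass number: 234 = 88 + 144 + k, so k = 234 − 232 = 2.
Check atomic number: 92 = 35 + 57 + 0 = 92. ✓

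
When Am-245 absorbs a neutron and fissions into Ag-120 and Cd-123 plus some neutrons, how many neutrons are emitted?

3

Conserve mass number: 246 = 120 + 123 + k, so k = 246 − 243 = 3.
Check atomic number: 95 = 47 + 48 + 0 = 95. ✓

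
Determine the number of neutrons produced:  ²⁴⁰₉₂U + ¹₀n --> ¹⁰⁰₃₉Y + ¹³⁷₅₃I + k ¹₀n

4

Conserve mass number: 241 = 100 + 137 + k, so k = 241 − 237 = 4.
Check atomic number: 92 = 39 + 53 + 0 = 92. ✓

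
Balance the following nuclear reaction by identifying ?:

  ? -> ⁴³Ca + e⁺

Sc-43

Conserve mass number: A = 43 + 0, so A = 43.
Conserve atomic number: Z = 20 + 1, so Z = 21.
Z = 21 is scandium, so the species is ⁴³Sc.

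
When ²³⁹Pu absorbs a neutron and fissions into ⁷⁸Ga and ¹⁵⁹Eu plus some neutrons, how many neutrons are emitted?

3

Conserve mass number: 240 = 78 + 159 + k, so k = 240 − 237 = 3.
Check atomic number: 94 = 31 + 63 + 0 = 94. ✓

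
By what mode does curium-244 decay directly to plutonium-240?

alpha decay

ΔA = 240 − 244 = -4; ΔZ = 94 − 96 = -2.
A drops by 4 and Z drops by 2 — the signature of alpha emission.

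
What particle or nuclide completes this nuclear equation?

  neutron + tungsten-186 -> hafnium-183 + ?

Conserve mass number: 1 + 186 = 183 + A, so A = 4.
Conserve atomic number: 0 + 74 = 72 + Z, so Z = 2.
A = 4 and Z = 2 is helium-4 — an alpha particle.

alpha particle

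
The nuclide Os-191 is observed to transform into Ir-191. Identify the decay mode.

ΔA = 191 − 191 = 0; ΔZ = 77 − 76 = +1.
A is unchanged and Z rises by 1 — a neutron has become a proton (β⁻ decay).

beta-minus decay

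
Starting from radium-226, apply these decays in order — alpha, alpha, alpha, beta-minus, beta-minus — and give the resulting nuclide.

Po-214

Start: (A, Z) = (226, 88).
After α: (222, 86).
After α: (218, 84).
After α: (214, 82).
After β⁻: (214, 83).
After β⁻: (214, 84).
Z = 84 is polonium.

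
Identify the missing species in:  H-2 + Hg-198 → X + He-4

Au-196

Conserve mass number: 2 + 198 = A + 4, so A = 196.
Conserve atomic number: 1 + 80 = Z + 2, so Z = 79.
Z = 79 is gold, so the species is Au-196.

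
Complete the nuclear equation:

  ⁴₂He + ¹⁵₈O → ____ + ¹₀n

Conserve mass number: 4 + 15 = A + 1, so A = 18.
Conserve atomic number: 2 + 8 = Z + 0, so Z = 10.
Z = 10 is neon, so the species is ¹⁸₁₀Ne.

Ne-18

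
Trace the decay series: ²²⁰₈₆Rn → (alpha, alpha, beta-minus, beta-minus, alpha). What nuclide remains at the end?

Pb-208

Start: (A, Z) = (220, 86).
After α: (216, 84).
After α: (212, 82).
After β⁻: (212, 83).
After β⁻: (212, 84).
After α: (208, 82).
Z = 82 is lead.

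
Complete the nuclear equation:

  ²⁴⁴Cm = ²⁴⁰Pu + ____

Conserve mass number: 244 = 240 + A, so A = 4.
Conserve atomic number: 96 = 94 + Z, so Z = 2.
A = 4 and Z = 2 is ⁴He — an alpha particle.

alpha particle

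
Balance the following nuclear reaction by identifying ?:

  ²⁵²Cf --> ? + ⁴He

Conserve mass number: 252 = A + 4, so A = 248.
Conserve atomic number: 98 = Z + 2, so Z = 96.
Z = 96 is curium, so the species is ²⁴⁸Cm.

Cm-248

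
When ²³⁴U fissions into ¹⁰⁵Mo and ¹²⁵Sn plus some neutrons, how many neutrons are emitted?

4

Conserve mass number: 234 = 105 + 125 + k, so k = 234 − 230 = 4.
Check atomic number: 92 = 42 + 50 + 0 = 92. ✓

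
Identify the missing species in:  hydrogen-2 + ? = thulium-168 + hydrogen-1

Tm-167

Conserve mass number: 2 + A = 168 + 1, so A = 167.
Conserve atomic number: 1 + Z = 69 + 1, so Z = 69.
Z = 69 is thulium, so the species is thulium-167.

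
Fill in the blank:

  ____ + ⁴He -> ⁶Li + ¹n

Conserve mass number: A + 4 = 6 + 1, so A = 3.
Conserve atomic number: Z + 2 = 3 + 0, so Z = 1.
A = 3 and Z = 1 is ³H — a triton.

triton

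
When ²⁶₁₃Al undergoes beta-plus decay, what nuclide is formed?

Mg-26

Beta-plus decay: mass number changes by +0, atomic number by -1.
A: 26 = 26; Z: 13 − 1 = 12.
Z = 12 is magnesium, so the daughter is ²⁶₁₂Mg.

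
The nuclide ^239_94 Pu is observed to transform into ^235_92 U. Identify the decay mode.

alpha decay

ΔA = 235 − 239 = -4; ΔZ = 92 − 94 = -2.
A drops by 4 and Z drops by 2 — the signature of alpha emission.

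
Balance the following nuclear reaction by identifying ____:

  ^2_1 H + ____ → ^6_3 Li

alpha particle

Conserve mass number: 2 + A = 6, so A = 4.
Conserve atomic number: 1 + Z = 3, so Z = 2.
A = 4 and Z = 2 is ^4_2 He — an alpha particle.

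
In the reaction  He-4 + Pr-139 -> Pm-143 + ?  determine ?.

gamma ray

Conserve mass number: 4 + 139 = 143 + A, so A = 0.
Conserve atomic number: 2 + 59 = 61 + Z, so Z = 0.
A = 0 and Z = 0 is γ — a gamma ray.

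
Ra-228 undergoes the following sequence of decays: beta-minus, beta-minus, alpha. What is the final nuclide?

Start: (A, Z) = (228, 88).
After β⁻: (228, 89).
After β⁻: (228, 90).
After α: (224, 88).
Z = 88 is radium.

Ra-224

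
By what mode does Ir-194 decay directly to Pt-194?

ΔA = 194 − 194 = 0; ΔZ = 78 − 77 = +1.
A is unchanged and Z rises by 1 — a neutron has become a proton (β⁻ decay).

beta-minus decay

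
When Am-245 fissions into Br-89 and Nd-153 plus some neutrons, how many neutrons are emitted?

Conserve mass number: 245 = 89 + 153 + k, so k = 245 − 242 = 3.
Check atomic number: 95 = 35 + 60 + 0 = 95. ✓

3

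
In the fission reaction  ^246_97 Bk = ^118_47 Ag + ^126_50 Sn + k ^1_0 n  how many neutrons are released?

2

Conserve mass number: 246 = 118 + 126 + k, so k = 246 − 244 = 2.
Check atomic number: 97 = 47 + 50 + 0 = 97. ✓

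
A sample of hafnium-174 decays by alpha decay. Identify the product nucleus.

Yb-170

Alpha decay: mass number changes by -4, atomic number by -2.
A: 174 − 4 = 170; Z: 72 − 2 = 70.
Z = 70 is ytterbium, so the daughter is ytterbium-170.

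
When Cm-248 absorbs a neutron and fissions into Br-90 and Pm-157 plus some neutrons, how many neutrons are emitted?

Conserve mass number: 249 = 90 + 157 + k, so k = 249 − 247 = 2.
Check atomic number: 96 = 35 + 61 + 0 = 96. ✓

2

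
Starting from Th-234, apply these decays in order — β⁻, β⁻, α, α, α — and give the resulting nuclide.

Start: (A, Z) = (234, 90).
After β⁻: (234, 91).
After β⁻: (234, 92).
After α: (230, 90).
After α: (226, 88).
After α: (222, 86).
Z = 86 is radon.

Rn-222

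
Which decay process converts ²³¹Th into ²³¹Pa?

ΔA = 231 − 231 = 0; ΔZ = 91 − 90 = +1.
A is unchanged and Z rises by 1 — a neutron has become a proton (β⁻ decay).

beta-minus decay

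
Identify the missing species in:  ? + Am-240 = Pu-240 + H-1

Conserve mass number: A + 240 = 240 + 1, so A = 1.
Conserve atomic number: Z + 95 = 94 + 1, so Z = 0.
A = 1 and Z = 0 is n — a neutron.

neutron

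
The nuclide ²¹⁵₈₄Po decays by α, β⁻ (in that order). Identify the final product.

Bi-211

Start: (A, Z) = (215, 84).
After α: (211, 82).
After β⁻: (211, 83).
Z = 83 is bismuth.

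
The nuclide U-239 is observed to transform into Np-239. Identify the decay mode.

beta-minus decay

ΔA = 239 − 239 = 0; ΔZ = 93 − 92 = +1.
A is unchanged and Z rises by 1 — a neutron has become a proton (β⁻ decay).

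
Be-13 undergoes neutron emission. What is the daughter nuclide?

Be-12

Neutron emission: mass number changes by -1, atomic number by +0.
A: 13 − 1 = 12; Z: 4 = 4.
Z = 4 is beryllium, so the daughter is Be-12.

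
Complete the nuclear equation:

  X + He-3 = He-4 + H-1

deuteron

Conserve mass number: A + 3 = 4 + 1, so A = 2.
Conserve atomic number: Z + 2 = 2 + 1, so Z = 1.
A = 2 and Z = 1 is H-2 — a deuteron.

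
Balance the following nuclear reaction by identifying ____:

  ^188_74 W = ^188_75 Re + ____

beta-minus particle

Conserve mass number: 188 = 188 + A, so A = 0.
Conserve atomic number: 74 = 75 + Z, so Z = -1.
A = 0 and Z = -1 is ^0_-1 e — a beta-minus particle.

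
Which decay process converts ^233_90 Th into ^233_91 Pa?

ΔA = 233 − 233 = 0; ΔZ = 91 − 90 = +1.
A is unchanged and Z rises by 1 — a neutron has become a proton (β⁻ decay).

beta-minus decay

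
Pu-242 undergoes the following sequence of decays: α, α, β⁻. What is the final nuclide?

Start: (A, Z) = (242, 94).
After α: (238, 92).
After α: (234, 90).
After β⁻: (234, 91).
Z = 91 is protactinium.

Pa-234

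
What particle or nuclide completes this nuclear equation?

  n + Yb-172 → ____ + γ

Conserve mass number: 1 + 172 = A + 0, so A = 173.
Conserve atomic number: 0 + 70 = Z + 0, so Z = 70.
Z = 70 is ytterbium, so the species is Yb-173.

Yb-173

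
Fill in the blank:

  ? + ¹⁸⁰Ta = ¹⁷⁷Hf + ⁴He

proton

Conserve mass number: A + 180 = 177 + 4, so A = 1.
Conserve atomic number: Z + 73 = 72 + 2, so Z = 1.
A = 1 and Z = 1 is ¹H — a proton.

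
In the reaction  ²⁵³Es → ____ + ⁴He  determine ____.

Conserve mass number: 253 = A + 4, so A = 249.
Conserve atomic number: 99 = Z + 2, so Z = 97.
Z = 97 is berkelium, so the species is ²⁴⁹Bk.

Bk-249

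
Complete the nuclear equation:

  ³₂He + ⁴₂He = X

Conserve mass number: 3 + 4 = A, so A = 7.
Conserve atomic number: 2 + 2 = Z, so Z = 4.
Z = 4 is beryllium, so the species is ⁷₄Be.

Be-7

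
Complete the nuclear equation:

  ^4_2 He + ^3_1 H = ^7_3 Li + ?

Conserve mass number: 4 + 3 = 7 + A, so A = 0.
Conserve atomic number: 2 + 1 = 3 + Z, so Z = 0.
A = 0 and Z = 0 is ^0_0 γ — a gamma ray.

gamma ray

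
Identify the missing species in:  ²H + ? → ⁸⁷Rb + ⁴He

Sr-89

Conserve mass number: 2 + A = 87 + 4, so A = 89.
Conserve atomic number: 1 + Z = 37 + 2, so Z = 38.
Z = 38 is strontium, so the species is ⁸⁹Sr.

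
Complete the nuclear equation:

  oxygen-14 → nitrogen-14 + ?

positron

Conserve mass number: 14 = 14 + A, so A = 0.
Conserve atomic number: 8 = 7 + Z, so Z = 1.
A = 0 and Z = 1 is e⁺ — a positron.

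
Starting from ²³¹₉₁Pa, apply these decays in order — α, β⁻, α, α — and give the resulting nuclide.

Rn-219

Start: (A, Z) = (231, 91).
After α: (227, 89).
After β⁻: (227, 90).
After α: (223, 88).
After α: (219, 86).
Z = 86 is radon.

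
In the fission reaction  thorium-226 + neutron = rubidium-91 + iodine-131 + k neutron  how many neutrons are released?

Conserve mass number: 227 = 91 + 131 + k, so k = 227 − 222 = 5.
Check atomic number: 90 = 37 + 53 + 0 = 90. ✓

5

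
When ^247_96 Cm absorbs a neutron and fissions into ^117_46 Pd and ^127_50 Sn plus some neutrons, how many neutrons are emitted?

Conserve mass number: 248 = 117 + 127 + k, so k = 248 − 244 = 4.
Check atomic number: 96 = 46 + 50 + 0 = 96. ✓

4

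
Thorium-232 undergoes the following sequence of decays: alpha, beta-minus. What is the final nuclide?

Start: (A, Z) = (232, 90).
After α: (228, 88).
After β⁻: (228, 89).
Z = 89 is actinium.

Ac-228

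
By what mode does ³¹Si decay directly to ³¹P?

beta-minus decay

ΔA = 31 − 31 = 0; ΔZ = 15 − 14 = +1.
A is unchanged and Z rises by 1 — a neutron has become a proton (β⁻ decay).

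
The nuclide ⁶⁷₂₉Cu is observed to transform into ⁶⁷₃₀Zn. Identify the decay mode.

beta-minus decay

ΔA = 67 − 67 = 0; ΔZ = 30 − 29 = +1.
A is unchanged and Z rises by 1 — a neutron has become a proton (β⁻ decay).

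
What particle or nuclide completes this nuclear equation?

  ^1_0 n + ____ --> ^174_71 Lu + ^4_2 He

Ta-177

Conserve mass number: 1 + A = 174 + 4, so A = 177.
Conserve atomic number: 0 + Z = 71 + 2, so Z = 73.
Z = 73 is tantalum, so the species is ^177_73 Ta.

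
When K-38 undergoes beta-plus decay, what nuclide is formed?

Beta-plus decay: mass number changes by +0, atomic number by -1.
A: 38 = 38; Z: 19 − 1 = 18.
Z = 18 is argon, so the daughter is Ar-38.

Ar-38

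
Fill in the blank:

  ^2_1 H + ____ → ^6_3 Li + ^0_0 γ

alpha particle

Conserve mass number: 2 + A = 6 + 0, so A = 4.
Conserve atomic number: 1 + Z = 3 + 0, so Z = 2.
A = 4 and Z = 2 is ^4_2 He — an alpha particle.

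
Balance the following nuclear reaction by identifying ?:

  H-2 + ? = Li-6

alpha particle

Conserve mass number: 2 + A = 6, so A = 4.
Conserve atomic number: 1 + Z = 3, so Z = 2.
A = 4 and Z = 2 is He-4 — an alpha particle.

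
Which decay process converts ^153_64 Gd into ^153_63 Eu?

beta-plus decay or electron capture

ΔA = 153 − 153 = 0; ΔZ = 63 − 64 = -1.
A is unchanged and Z drops by 1 — a proton has become a neutron (β⁺ emission or electron capture).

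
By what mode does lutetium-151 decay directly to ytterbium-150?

ΔA = 150 − 151 = -1; ΔZ = 70 − 71 = -1.
A drops by 1 and Z drops by 1 — a proton was emitted.

proton emission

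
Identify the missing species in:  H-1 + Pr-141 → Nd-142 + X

gamma ray

Conserve mass number: 1 + 141 = 142 + A, so A = 0.
Conserve atomic number: 1 + 59 = 60 + Z, so Z = 0.
A = 0 and Z = 0 is γ — a gamma ray.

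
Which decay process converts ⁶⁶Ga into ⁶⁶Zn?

beta-plus decay or electron capture

ΔA = 66 − 66 = 0; ΔZ = 30 − 31 = -1.
A is unchanged and Z drops by 1 — a proton has become a neutron (β⁺ emission or electron capture).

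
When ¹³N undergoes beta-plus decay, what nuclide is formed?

Beta-plus decay: mass number changes by +0, atomic number by -1.
A: 13 = 13; Z: 7 − 1 = 6.
Z = 6 is carbon, so the daughter is ¹³C.

C-13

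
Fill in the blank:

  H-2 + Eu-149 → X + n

Gd-150

Conserve mass number: 2 + 149 = A + 1, so A = 150.
Conserve atomic number: 1 + 63 = Z + 0, so Z = 64.
Z = 64 is gadolinium, so the species is Gd-150.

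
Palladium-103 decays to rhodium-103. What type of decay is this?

beta-plus decay or electron capture

ΔA = 103 − 103 = 0; ΔZ = 45 − 46 = -1.
A is unchanged and Z drops by 1 — a proton has become a neutron (β⁺ emission or electron capture).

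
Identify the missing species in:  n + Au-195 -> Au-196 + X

gamma ray

Conserve mass number: 1 + 195 = 196 + A, so A = 0.
Conserve atomic number: 0 + 79 = 79 + Z, so Z = 0.
A = 0 and Z = 0 is γ — a gamma ray.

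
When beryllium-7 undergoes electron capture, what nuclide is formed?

Li-7

Electron capture: mass number changes by +0, atomic number by -1.
A: 7 = 7; Z: 4 − 1 = 3.
Z = 3 is lithium, so the daughter is lithium-7.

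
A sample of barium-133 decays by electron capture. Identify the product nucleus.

Electron capture: mass number changes by +0, atomic number by -1.
A: 133 = 133; Z: 56 − 1 = 55.
Z = 55 is caesium, so the daughter is caesium-133.

Cs-133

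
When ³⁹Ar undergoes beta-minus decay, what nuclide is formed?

Beta-minus decay: mass number changes by +0, atomic number by +1.
A: 39 = 39; Z: 18 + 1 = 19.
Z = 19 is potassium, so the daughter is ³⁹K.

K-39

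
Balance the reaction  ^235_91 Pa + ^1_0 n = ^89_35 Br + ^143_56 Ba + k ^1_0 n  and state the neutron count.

Conserve mass number: 236 = 89 + 143 + k, so k = 236 − 232 = 4.
Check atomic number: 91 = 35 + 56 + 0 = 91. ✓

4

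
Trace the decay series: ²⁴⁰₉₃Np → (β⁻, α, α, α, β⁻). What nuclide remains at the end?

Start: (A, Z) = (240, 93).
After β⁻: (240, 94).
After α: (236, 92).
After α: (232, 90).
After α: (228, 88).
After β⁻: (228, 89).
Z = 89 is actinium.

Ac-228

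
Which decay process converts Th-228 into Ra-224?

alpha decay

ΔA = 224 − 228 = -4; ΔZ = 88 − 90 = -2.
A drops by 4 and Z drops by 2 — the signature of alpha emission.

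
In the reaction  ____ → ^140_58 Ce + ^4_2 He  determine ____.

Nd-144

Conserve mass number: A = 140 + 4, so A = 144.
Conserve atomic number: Z = 58 + 2, so Z = 60.
Z = 60 is neodymium, so the species is ^144_60 Nd.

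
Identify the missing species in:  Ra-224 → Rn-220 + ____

Conserve mass number: 224 = 220 + A, so A = 4.
Conserve atomic number: 88 = 86 + Z, so Z = 2.
A = 4 and Z = 2 is He-4 — an alpha particle.

alpha particle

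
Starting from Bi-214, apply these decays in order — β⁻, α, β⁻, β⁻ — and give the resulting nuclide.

Start: (A, Z) = (214, 83).
After β⁻: (214, 84).
After α: (210, 82).
After β⁻: (210, 83).
After β⁻: (210, 84).
Z = 84 is polonium.

Po-210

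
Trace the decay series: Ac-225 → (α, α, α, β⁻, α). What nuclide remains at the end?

Pb-209

Start: (A, Z) = (225, 89).
After α: (221, 87).
After α: (217, 85).
After α: (213, 83).
After β⁻: (213, 84).
After α: (209, 82).
Z = 82 is lead.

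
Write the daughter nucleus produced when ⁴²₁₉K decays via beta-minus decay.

Beta-minus decay: mass number changes by +0, atomic number by +1.
A: 42 = 42; Z: 19 + 1 = 20.
Z = 20 is calcium, so the daughter is ⁴²₂₀Ca.

Ca-42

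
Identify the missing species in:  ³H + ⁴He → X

Conserve mass number: 3 + 4 = A, so A = 7.
Conserve atomic number: 1 + 2 = Z, so Z = 3.
Z = 3 is lithium, so the species is ⁷Li.

Li-7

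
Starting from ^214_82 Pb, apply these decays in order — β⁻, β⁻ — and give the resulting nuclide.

Start: (A, Z) = (214, 82).
After β⁻: (214, 83).
After β⁻: (214, 84).
Z = 84 is polonium.

Po-214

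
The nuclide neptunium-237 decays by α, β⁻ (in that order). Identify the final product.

U-233

Start: (A, Z) = (237, 93).
After α: (233, 91).
After β⁻: (233, 92).
Z = 92 is uranium.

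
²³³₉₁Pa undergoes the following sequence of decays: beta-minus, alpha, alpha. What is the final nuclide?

Start: (A, Z) = (233, 91).
After β⁻: (233, 92).
After α: (229, 90).
After α: (225, 88).
Z = 88 is radium.

Ra-225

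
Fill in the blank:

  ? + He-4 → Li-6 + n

triton

Conserve mass number: A + 4 = 6 + 1, so A = 3.
Conserve atomic number: Z + 2 = 3 + 0, so Z = 1.
A = 3 and Z = 1 is H-3 — a triton.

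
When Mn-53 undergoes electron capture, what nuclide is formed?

Electron capture: mass number changes by +0, atomic number by -1.
A: 53 = 53; Z: 25 − 1 = 24.
Z = 24 is chromium, so the daughter is Cr-53.

Cr-53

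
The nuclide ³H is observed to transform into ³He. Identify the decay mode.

ΔA = 3 − 3 = 0; ΔZ = 2 − 1 = +1.
A is unchanged and Z rises by 1 — a neutron has become a proton (β⁻ decay).

beta-minus decay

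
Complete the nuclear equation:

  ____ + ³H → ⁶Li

He-3

Conserve mass number: A + 3 = 6, so A = 3.
Conserve atomic number: Z + 1 = 3, so Z = 2.
Z = 2 is helium, so the species is ³He.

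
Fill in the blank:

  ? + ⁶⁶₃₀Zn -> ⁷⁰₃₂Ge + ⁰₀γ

alpha particle

Conserve mass number: A + 66 = 70 + 0, so A = 4.
Conserve atomic number: Z + 30 = 32 + 0, so Z = 2.
A = 4 and Z = 2 is ⁴₂He — an alpha particle.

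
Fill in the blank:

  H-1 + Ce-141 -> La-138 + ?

alpha particle

Conserve mass number: 1 + 141 = 138 + A, so A = 4.
Conserve atomic number: 1 + 58 = 57 + Z, so Z = 2.
A = 4 and Z = 2 is He-4 — an alpha particle.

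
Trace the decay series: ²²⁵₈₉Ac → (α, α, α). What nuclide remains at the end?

Start: (A, Z) = (225, 89).
After α: (221, 87).
After α: (217, 85).
After α: (213, 83).
Z = 83 is bismuth.

Bi-213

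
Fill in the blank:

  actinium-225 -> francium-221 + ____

alpha particle

Conserve mass number: 225 = 221 + A, so A = 4.
Conserve atomic number: 89 = 87 + Z, so Z = 2.
A = 4 and Z = 2 is helium-4 — an alpha particle.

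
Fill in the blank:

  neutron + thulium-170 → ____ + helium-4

Ho-167

Conserve mass number: 1 + 170 = A + 4, so A = 167.
Conserve atomic number: 0 + 69 = Z + 2, so Z = 67.
Z = 67 is holmium, so the species is holmium-167.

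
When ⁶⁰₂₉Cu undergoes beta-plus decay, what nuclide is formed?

Ni-60

Beta-plus decay: mass number changes by +0, atomic number by -1.
A: 60 = 60; Z: 29 − 1 = 28.
Z = 28 is nickel, so the daughter is ⁶⁰₂₈Ni.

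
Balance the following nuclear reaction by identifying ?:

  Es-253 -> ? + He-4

Conserve mass number: 253 = A + 4, so A = 249.
Conserve atomic number: 99 = Z + 2, so Z = 97.
Z = 97 is berkelium, so the species is Bk-249.

Bk-249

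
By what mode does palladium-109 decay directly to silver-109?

ΔA = 109 − 109 = 0; ΔZ = 47 − 46 = +1.
A is unchanged and Z rises by 1 — a neutron has become a proton (β⁻ decay).

beta-minus decay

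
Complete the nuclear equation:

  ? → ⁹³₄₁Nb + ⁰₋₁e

Zr-93

Conserve mass number: A = 93 + 0, so A = 93.
Conserve atomic number: Z = 41 − 1, so Z = 40.
Z = 40 is zirconium, so the species is ⁹³₄₀Zr.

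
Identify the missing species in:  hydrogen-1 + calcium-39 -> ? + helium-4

K-36

Conserve mass number: 1 + 39 = A + 4, so A = 36.
Conserve atomic number: 1 + 20 = Z + 2, so Z = 19.
Z = 19 is potassium, so the species is potassium-36.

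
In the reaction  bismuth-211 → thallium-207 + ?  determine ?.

Conserve mass number: 211 = 207 + A, so A = 4.
Conserve atomic number: 83 = 81 + Z, so Z = 2.
A = 4 and Z = 2 is helium-4 — an alpha particle.

alpha particle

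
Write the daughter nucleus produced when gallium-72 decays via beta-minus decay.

Beta-minus decay: mass number changes by +0, atomic number by +1.
A: 72 = 72; Z: 31 + 1 = 32.
Z = 32 is germanium, so the daughter is germanium-72.

Ge-72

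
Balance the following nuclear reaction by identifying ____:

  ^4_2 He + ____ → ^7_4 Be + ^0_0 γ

He-3

Conserve mass number: 4 + A = 7 + 0, so A = 3.
Conserve atomic number: 2 + Z = 4 + 0, so Z = 2.
Z = 2 is helium, so the species is ^3_2 He.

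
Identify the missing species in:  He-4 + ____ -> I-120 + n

Conserve mass number: 4 + A = 120 + 1, so A = 117.
Conserve atomic number: 2 + Z = 53 + 0, so Z = 51.
Z = 51 is antimony, so the species is Sb-117.

Sb-117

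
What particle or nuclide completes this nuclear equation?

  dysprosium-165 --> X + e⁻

Ho-165

Conserve mass number: 165 = A + 0, so A = 165.
Conserve atomic number: 66 = Z − 1, so Z = 67.
Z = 67 is holmium, so the species is holmium-165.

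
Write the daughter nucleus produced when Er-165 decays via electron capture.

Ho-165

Electron capture: mass number changes by +0, atomic number by -1.
A: 165 = 165; Z: 68 − 1 = 67.
Z = 67 is holmium, so the daughter is Ho-165.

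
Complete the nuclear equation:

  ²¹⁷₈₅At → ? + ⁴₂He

Bi-213

Conserve mass number: 217 = A + 4, so A = 213.
Conserve atomic number: 85 = Z + 2, so Z = 83.
Z = 83 is bismuth, so the species is ²¹³₈₃Bi.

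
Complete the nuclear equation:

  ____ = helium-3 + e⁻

H-3

Conserve mass number: A = 3 + 0, so A = 3.
Conserve atomic number: Z = 2 − 1, so Z = 1.
A = 3 and Z = 1 is hydrogen-3 — a triton.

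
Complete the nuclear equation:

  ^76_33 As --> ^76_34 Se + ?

Conserve mass number: 76 = 76 + A, so A = 0.
Conserve atomic number: 33 = 34 + Z, so Z = -1.
A = 0 and Z = -1 is ^0_-1 e — a beta-minus particle.

beta-minus particle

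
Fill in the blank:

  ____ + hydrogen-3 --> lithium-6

Conserve mass number: A + 3 = 6, so A = 3.
Conserve atomic number: Z + 1 = 3, so Z = 2.
Z = 2 is helium, so the species is helium-3.

He-3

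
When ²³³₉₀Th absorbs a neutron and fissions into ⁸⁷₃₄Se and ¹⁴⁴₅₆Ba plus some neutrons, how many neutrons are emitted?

3

Conserve mass number: 234 = 87 + 144 + k, so k = 234 − 231 = 3.
Check atomic number: 90 = 34 + 56 + 0 = 90. ✓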